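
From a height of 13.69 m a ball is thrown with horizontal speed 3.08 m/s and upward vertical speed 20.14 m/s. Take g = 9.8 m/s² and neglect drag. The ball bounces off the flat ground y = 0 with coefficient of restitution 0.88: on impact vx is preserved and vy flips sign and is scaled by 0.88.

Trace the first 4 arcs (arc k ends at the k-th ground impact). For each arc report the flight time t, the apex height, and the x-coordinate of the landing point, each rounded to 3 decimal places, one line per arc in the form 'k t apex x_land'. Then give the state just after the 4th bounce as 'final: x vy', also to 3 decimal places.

Arc 1: start y=13.690, vy=20.140 → t=4.704, apex=34.385, x_land=14.489, impact vy=-25.960
  bounce: vy ← 0.88·25.960 = 22.845
Arc 2: start y=0.000, vy=22.845 → t=4.662, apex=26.628, x_land=28.849, impact vy=-22.845
  bounce: vy ← 0.88·22.845 = 20.104
Arc 3: start y=0.000, vy=20.104 → t=4.103, apex=20.620, x_land=41.485, impact vy=-20.104
  bounce: vy ← 0.88·20.104 = 17.691
Arc 4: start y=0.000, vy=17.691 → t=3.610, apex=15.968, x_land=52.605, impact vy=-17.691
  bounce: vy ← 0.88·17.691 = 15.568

1 4.704 34.385 14.489
2 4.662 26.628 28.849
3 4.103 20.620 41.485
4 3.610 15.968 52.605
final: 52.605 15.568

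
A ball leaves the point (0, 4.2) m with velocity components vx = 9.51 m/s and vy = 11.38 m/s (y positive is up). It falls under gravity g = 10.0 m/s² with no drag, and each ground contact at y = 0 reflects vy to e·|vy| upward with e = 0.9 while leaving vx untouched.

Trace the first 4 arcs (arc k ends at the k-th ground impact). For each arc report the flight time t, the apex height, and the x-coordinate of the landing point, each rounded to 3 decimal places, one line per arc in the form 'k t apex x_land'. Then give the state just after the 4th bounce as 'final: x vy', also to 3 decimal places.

Arc 1: start y=4.200, vy=11.380 → t=2.599, apex=10.675, x_land=24.718, impact vy=-14.612
  bounce: vy ← 0.9·14.612 = 13.151
Arc 2: start y=0.000, vy=13.151 → t=2.630, apex=8.647, x_land=49.731, impact vy=-13.151
  bounce: vy ← 0.9·13.151 = 11.836
Arc 3: start y=0.000, vy=11.836 → t=2.367, apex=7.004, x_land=72.242, impact vy=-11.836
  bounce: vy ← 0.9·11.836 = 10.652
Arc 4: start y=0.000, vy=10.652 → t=2.130, apex=5.673, x_land=92.502, impact vy=-10.652
  bounce: vy ← 0.9·10.652 = 9.587

1 2.599 10.675 24.718
2 2.630 8.647 49.731
3 2.367 7.004 72.242
4 2.130 5.673 92.502
final: 92.502 9.587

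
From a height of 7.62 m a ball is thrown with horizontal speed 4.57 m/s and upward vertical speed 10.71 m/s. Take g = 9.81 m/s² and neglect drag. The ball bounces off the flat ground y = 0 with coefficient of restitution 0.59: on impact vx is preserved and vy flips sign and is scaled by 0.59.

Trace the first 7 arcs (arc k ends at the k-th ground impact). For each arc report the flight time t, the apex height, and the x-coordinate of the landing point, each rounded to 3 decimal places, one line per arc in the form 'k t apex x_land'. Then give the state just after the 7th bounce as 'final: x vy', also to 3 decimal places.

1 2.749 13.466 12.561
2 1.955 4.688 21.497
3 1.154 1.632 26.768
4 0.681 0.568 29.879
5 0.402 0.198 31.714
6 0.237 0.069 32.796
7 0.140 0.024 33.435
final: 33.435 0.405

Arc 1: start y=7.620, vy=10.710 → t=2.749, apex=13.466, x_land=12.561, impact vy=-16.254
  bounce: vy ← 0.59·16.254 = 9.590
Arc 2: start y=0.000, vy=9.590 → t=1.955, apex=4.688, x_land=21.497, impact vy=-9.590
  bounce: vy ← 0.59·9.590 = 5.658
Arc 3: start y=0.000, vy=5.658 → t=1.154, apex=1.632, x_land=26.768, impact vy=-5.658
  bounce: vy ← 0.59·5.658 = 3.338
Arc 4: start y=0.000, vy=3.338 → t=0.681, apex=0.568, x_land=29.879, impact vy=-3.338
  bounce: vy ← 0.59·3.338 = 1.970
Arc 5: start y=0.000, vy=1.970 → t=0.402, apex=0.198, x_land=31.714, impact vy=-1.970
  bounce: vy ← 0.59·1.970 = 1.162
Arc 6: start y=0.000, vy=1.162 → t=0.237, apex=0.069, x_land=32.796, impact vy=-1.162
  bounce: vy ← 0.59·1.162 = 0.686
Arc 7: start y=0.000, vy=0.686 → t=0.140, apex=0.024, x_land=33.435, impact vy=-0.686
  bounce: vy ← 0.59·0.686 = 0.405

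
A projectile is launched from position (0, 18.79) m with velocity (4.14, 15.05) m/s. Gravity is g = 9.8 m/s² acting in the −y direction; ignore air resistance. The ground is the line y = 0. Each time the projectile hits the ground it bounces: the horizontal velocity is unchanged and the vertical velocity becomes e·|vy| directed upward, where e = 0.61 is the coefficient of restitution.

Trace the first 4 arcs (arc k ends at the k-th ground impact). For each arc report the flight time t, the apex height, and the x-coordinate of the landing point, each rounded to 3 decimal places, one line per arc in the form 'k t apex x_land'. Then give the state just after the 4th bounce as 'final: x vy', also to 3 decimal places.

Arc 1: start y=18.790, vy=15.050 → t=4.024, apex=30.346, x_land=16.661, impact vy=-24.388
  bounce: vy ← 0.61·24.388 = 14.877
Arc 2: start y=0.000, vy=14.877 → t=3.036, apex=11.292, x_land=29.230, impact vy=-14.877
  bounce: vy ← 0.61·14.877 = 9.075
Arc 3: start y=0.000, vy=9.075 → t=1.852, apex=4.202, x_land=36.897, impact vy=-9.075
  bounce: vy ← 0.61·9.075 = 5.536
Arc 4: start y=0.000, vy=5.536 → t=1.130, apex=1.563, x_land=41.574, impact vy=-5.536
  bounce: vy ← 0.61·5.536 = 3.377

1 4.024 30.346 16.661
2 3.036 11.292 29.230
3 1.852 4.202 36.897
4 1.130 1.563 41.574
final: 41.574 3.377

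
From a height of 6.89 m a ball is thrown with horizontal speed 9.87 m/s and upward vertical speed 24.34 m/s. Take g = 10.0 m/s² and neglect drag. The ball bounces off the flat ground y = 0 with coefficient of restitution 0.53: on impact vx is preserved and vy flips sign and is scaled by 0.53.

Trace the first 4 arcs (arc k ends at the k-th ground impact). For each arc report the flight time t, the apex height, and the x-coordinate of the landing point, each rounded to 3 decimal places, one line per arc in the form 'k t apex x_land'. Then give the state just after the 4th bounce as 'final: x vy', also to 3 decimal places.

1 5.136 36.512 50.695
2 2.864 10.256 78.967
3 1.518 2.881 93.951
4 0.805 0.809 101.893
final: 101.893 2.132

Arc 1: start y=6.890, vy=24.340 → t=5.136, apex=36.512, x_land=50.695, impact vy=-27.023
  bounce: vy ← 0.53·27.023 = 14.322
Arc 2: start y=0.000, vy=14.322 → t=2.864, apex=10.256, x_land=78.967, impact vy=-14.322
  bounce: vy ← 0.53·14.322 = 7.591
Arc 3: start y=0.000, vy=7.591 → t=1.518, apex=2.881, x_land=93.951, impact vy=-7.591
  bounce: vy ← 0.53·7.591 = 4.023
Arc 4: start y=0.000, vy=4.023 → t=0.805, apex=0.809, x_land=101.893, impact vy=-4.023
  bounce: vy ← 0.53·4.023 = 2.132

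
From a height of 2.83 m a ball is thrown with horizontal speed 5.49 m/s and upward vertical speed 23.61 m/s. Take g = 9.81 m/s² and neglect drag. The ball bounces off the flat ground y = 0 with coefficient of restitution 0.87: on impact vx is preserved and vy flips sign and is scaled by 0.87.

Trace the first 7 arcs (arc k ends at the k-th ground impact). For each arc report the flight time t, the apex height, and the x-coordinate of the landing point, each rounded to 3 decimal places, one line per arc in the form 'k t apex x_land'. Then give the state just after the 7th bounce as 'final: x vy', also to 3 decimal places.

1 4.930 31.241 27.068
2 4.391 23.647 51.177
3 3.820 17.898 72.151
4 3.324 13.547 90.399
5 2.892 10.254 106.274
6 2.516 7.761 120.086
7 2.189 5.874 132.102
final: 132.102 9.340

Arc 1: start y=2.830, vy=23.610 → t=4.930, apex=31.241, x_land=27.068, impact vy=-24.758
  bounce: vy ← 0.87·24.758 = 21.539
Arc 2: start y=0.000, vy=21.539 → t=4.391, apex=23.647, x_land=51.177, impact vy=-21.539
  bounce: vy ← 0.87·21.539 = 18.739
Arc 3: start y=0.000, vy=18.739 → t=3.820, apex=17.898, x_land=72.151, impact vy=-18.739
  bounce: vy ← 0.87·18.739 = 16.303
Arc 4: start y=0.000, vy=16.303 → t=3.324, apex=13.547, x_land=90.399, impact vy=-16.303
  bounce: vy ← 0.87·16.303 = 14.184
Arc 5: start y=0.000, vy=14.184 → t=2.892, apex=10.254, x_land=106.274, impact vy=-14.184
  bounce: vy ← 0.87·14.184 = 12.340
Arc 6: start y=0.000, vy=12.340 → t=2.516, apex=7.761, x_land=120.086, impact vy=-12.340
  bounce: vy ← 0.87·12.340 = 10.736
Arc 7: start y=0.000, vy=10.736 → t=2.189, apex=5.874, x_land=132.102, impact vy=-10.736
  bounce: vy ← 0.87·10.736 = 9.340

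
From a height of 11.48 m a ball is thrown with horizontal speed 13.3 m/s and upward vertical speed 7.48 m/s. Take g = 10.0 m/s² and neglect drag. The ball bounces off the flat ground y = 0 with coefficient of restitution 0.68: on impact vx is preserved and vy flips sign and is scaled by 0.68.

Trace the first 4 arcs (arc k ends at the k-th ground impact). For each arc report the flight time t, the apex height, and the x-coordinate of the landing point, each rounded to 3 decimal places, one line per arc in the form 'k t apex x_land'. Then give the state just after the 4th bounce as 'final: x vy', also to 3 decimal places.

Arc 1: start y=11.480, vy=7.480 → t=2.438, apex=14.278, x_land=32.423, impact vy=-16.898
  bounce: vy ← 0.68·16.898 = 11.491
Arc 2: start y=0.000, vy=11.491 → t=2.298, apex=6.602, x_land=62.989, impact vy=-11.491
  bounce: vy ← 0.68·11.491 = 7.814
Arc 3: start y=0.000, vy=7.814 → t=1.563, apex=3.053, x_land=83.773, impact vy=-7.814
  bounce: vy ← 0.68·7.814 = 5.313
Arc 4: start y=0.000, vy=5.313 → t=1.063, apex=1.412, x_land=97.907, impact vy=-5.313
  bounce: vy ← 0.68·5.313 = 3.613

1 2.438 14.278 32.423
2 2.298 6.602 62.989
3 1.563 3.053 83.773
4 1.063 1.412 97.907
final: 97.907 3.613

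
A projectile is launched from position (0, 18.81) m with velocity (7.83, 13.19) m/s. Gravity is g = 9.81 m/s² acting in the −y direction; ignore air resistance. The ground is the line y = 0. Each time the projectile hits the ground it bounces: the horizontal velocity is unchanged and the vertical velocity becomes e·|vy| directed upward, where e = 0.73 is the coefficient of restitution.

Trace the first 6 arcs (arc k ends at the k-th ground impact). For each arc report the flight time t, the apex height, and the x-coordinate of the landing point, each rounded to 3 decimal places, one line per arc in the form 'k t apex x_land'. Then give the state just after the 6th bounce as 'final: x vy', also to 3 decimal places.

1 3.720 27.677 29.127
2 3.468 14.749 56.283
3 2.532 7.860 76.106
4 1.848 4.189 90.577
5 1.349 2.232 101.141
6 0.985 1.189 108.853
final: 108.853 3.527

Arc 1: start y=18.810, vy=13.190 → t=3.720, apex=27.677, x_land=29.127, impact vy=-23.303
  bounce: vy ← 0.73·23.303 = 17.011
Arc 2: start y=0.000, vy=17.011 → t=3.468, apex=14.749, x_land=56.283, impact vy=-17.011
  bounce: vy ← 0.73·17.011 = 12.418
Arc 3: start y=0.000, vy=12.418 → t=2.532, apex=7.860, x_land=76.106, impact vy=-12.418
  bounce: vy ← 0.73·12.418 = 9.065
Arc 4: start y=0.000, vy=9.065 → t=1.848, apex=4.189, x_land=90.577, impact vy=-9.065
  bounce: vy ← 0.73·9.065 = 6.618
Arc 5: start y=0.000, vy=6.618 → t=1.349, apex=2.232, x_land=101.141, impact vy=-6.618
  bounce: vy ← 0.73·6.618 = 4.831
Arc 6: start y=0.000, vy=4.831 → t=0.985, apex=1.189, x_land=108.853, impact vy=-4.831
  bounce: vy ← 0.73·4.831 = 3.527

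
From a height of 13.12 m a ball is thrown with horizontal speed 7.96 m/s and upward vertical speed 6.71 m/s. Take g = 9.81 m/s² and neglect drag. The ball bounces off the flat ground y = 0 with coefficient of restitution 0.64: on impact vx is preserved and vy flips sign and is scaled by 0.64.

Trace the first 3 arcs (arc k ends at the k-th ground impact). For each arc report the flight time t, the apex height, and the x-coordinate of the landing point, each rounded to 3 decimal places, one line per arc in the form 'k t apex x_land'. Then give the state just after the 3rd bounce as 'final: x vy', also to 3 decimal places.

1 2.457 15.415 19.556
2 2.269 6.314 37.618
3 1.452 2.586 49.178
final: 49.178 4.559

Arc 1: start y=13.120, vy=6.710 → t=2.457, apex=15.415, x_land=19.556, impact vy=-17.391
  bounce: vy ← 0.64·17.391 = 11.130
Arc 2: start y=0.000, vy=11.130 → t=2.269, apex=6.314, x_land=37.618, impact vy=-11.130
  bounce: vy ← 0.64·11.130 = 7.123
Arc 3: start y=0.000, vy=7.123 → t=1.452, apex=2.586, x_land=49.178, impact vy=-7.123
  bounce: vy ← 0.64·7.123 = 4.559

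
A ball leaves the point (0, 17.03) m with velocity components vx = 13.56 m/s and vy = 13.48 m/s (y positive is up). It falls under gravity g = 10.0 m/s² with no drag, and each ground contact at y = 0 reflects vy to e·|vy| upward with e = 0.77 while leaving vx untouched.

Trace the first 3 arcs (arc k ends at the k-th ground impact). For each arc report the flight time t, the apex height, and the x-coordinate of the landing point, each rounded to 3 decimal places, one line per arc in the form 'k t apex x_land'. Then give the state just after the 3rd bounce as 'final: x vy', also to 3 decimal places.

1 3.633 26.116 49.269
2 3.520 15.484 96.994
3 2.710 9.180 133.742
final: 133.742 10.434

Arc 1: start y=17.030, vy=13.480 → t=3.633, apex=26.116, x_land=49.269, impact vy=-22.854
  bounce: vy ← 0.77·22.854 = 17.598
Arc 2: start y=0.000, vy=17.598 → t=3.520, apex=15.484, x_land=96.994, impact vy=-17.598
  bounce: vy ← 0.77·17.598 = 13.550
Arc 3: start y=0.000, vy=13.550 → t=2.710, apex=9.180, x_land=133.742, impact vy=-13.550
  bounce: vy ← 0.77·13.550 = 10.434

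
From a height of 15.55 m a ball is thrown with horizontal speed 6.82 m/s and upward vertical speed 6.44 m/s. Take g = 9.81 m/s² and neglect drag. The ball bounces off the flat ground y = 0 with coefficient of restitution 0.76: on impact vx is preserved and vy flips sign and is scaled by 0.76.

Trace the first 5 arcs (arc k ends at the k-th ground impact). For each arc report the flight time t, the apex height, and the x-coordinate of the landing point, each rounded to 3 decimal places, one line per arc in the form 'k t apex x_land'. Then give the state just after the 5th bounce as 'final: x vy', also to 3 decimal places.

1 2.554 17.664 17.419
2 2.884 10.203 37.091
3 2.192 5.893 52.042
4 1.666 3.404 63.405
5 1.266 1.966 72.040
final: 72.040 4.720

Arc 1: start y=15.550, vy=6.440 → t=2.554, apex=17.664, x_land=17.419, impact vy=-18.616
  bounce: vy ← 0.76·18.616 = 14.148
Arc 2: start y=0.000, vy=14.148 → t=2.884, apex=10.203, x_land=37.091, impact vy=-14.148
  bounce: vy ← 0.76·14.148 = 10.753
Arc 3: start y=0.000, vy=10.753 → t=2.192, apex=5.893, x_land=52.042, impact vy=-10.753
  bounce: vy ← 0.76·10.753 = 8.172
Arc 4: start y=0.000, vy=8.172 → t=1.666, apex=3.404, x_land=63.405, impact vy=-8.172
  bounce: vy ← 0.76·8.172 = 6.211
Arc 5: start y=0.000, vy=6.211 → t=1.266, apex=1.966, x_land=72.040, impact vy=-6.211
  bounce: vy ← 0.76·6.211 = 4.720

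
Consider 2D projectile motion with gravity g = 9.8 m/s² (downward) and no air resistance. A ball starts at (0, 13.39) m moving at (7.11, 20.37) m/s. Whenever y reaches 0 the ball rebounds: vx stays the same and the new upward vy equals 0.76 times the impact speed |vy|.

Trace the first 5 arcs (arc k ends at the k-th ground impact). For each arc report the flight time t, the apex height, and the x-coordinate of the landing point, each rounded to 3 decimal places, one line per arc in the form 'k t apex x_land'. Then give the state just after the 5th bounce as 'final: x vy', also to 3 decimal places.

1 4.734 34.560 33.661
2 4.037 19.962 62.363
3 3.068 11.530 84.176
4 2.332 6.660 100.754
5 1.772 3.847 113.353
final: 113.353 6.599

Arc 1: start y=13.390, vy=20.370 → t=4.734, apex=34.560, x_land=33.661, impact vy=-26.027
  bounce: vy ← 0.76·26.027 = 19.780
Arc 2: start y=0.000, vy=19.780 → t=4.037, apex=19.962, x_land=62.363, impact vy=-19.780
  bounce: vy ← 0.76·19.780 = 15.033
Arc 3: start y=0.000, vy=15.033 → t=3.068, apex=11.530, x_land=84.176, impact vy=-15.033
  bounce: vy ← 0.76·15.033 = 11.425
Arc 4: start y=0.000, vy=11.425 → t=2.332, apex=6.660, x_land=100.754, impact vy=-11.425
  bounce: vy ← 0.76·11.425 = 8.683
Arc 5: start y=0.000, vy=8.683 → t=1.772, apex=3.847, x_land=113.353, impact vy=-8.683
  bounce: vy ← 0.76·8.683 = 6.599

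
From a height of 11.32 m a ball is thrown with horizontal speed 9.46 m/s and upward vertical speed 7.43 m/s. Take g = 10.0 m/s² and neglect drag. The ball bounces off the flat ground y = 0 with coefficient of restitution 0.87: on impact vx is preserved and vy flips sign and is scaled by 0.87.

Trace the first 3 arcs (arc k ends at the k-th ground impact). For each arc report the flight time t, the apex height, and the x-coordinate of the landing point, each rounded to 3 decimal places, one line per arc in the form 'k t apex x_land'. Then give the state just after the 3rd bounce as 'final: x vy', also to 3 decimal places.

Arc 1: start y=11.320, vy=7.430 → t=2.421, apex=14.080, x_land=22.904, impact vy=-16.781
  bounce: vy ← 0.87·16.781 = 14.600
Arc 2: start y=0.000, vy=14.600 → t=2.920, apex=10.657, x_land=50.526, impact vy=-14.600
  bounce: vy ← 0.87·14.600 = 12.702
Arc 3: start y=0.000, vy=12.702 → t=2.540, apex=8.067, x_land=74.557, impact vy=-12.702
  bounce: vy ← 0.87·12.702 = 11.050

1 2.421 14.080 22.904
2 2.920 10.657 50.526
3 2.540 8.067 74.557
final: 74.557 11.050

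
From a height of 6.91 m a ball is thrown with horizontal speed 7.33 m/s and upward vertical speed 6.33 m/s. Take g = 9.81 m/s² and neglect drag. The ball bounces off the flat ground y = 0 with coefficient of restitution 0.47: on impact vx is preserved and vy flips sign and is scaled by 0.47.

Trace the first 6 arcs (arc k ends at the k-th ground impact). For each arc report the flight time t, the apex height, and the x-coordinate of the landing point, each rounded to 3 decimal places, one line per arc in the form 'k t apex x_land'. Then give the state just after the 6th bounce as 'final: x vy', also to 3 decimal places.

Arc 1: start y=6.910, vy=6.330 → t=1.996, apex=8.952, x_land=14.632, impact vy=-13.253
  bounce: vy ← 0.47·13.253 = 6.229
Arc 2: start y=0.000, vy=6.229 → t=1.270, apex=1.978, x_land=23.941, impact vy=-6.229
  bounce: vy ← 0.47·6.229 = 2.928
Arc 3: start y=0.000, vy=2.928 → t=0.597, apex=0.437, x_land=28.316, impact vy=-2.928
  bounce: vy ← 0.47·2.928 = 1.376
Arc 4: start y=0.000, vy=1.376 → t=0.281, apex=0.096, x_land=30.372, impact vy=-1.376
  bounce: vy ← 0.47·1.376 = 0.647
Arc 5: start y=0.000, vy=0.647 → t=0.132, apex=0.021, x_land=31.339, impact vy=-0.647
  bounce: vy ← 0.47·0.647 = 0.304
Arc 6: start y=0.000, vy=0.304 → t=0.062, apex=0.005, x_land=31.793, impact vy=-0.304
  bounce: vy ← 0.47·0.304 = 0.143

1 1.996 8.952 14.632
2 1.270 1.978 23.941
3 0.597 0.437 28.316
4 0.281 0.096 30.372
5 0.132 0.021 31.339
6 0.062 0.005 31.793
final: 31.793 0.143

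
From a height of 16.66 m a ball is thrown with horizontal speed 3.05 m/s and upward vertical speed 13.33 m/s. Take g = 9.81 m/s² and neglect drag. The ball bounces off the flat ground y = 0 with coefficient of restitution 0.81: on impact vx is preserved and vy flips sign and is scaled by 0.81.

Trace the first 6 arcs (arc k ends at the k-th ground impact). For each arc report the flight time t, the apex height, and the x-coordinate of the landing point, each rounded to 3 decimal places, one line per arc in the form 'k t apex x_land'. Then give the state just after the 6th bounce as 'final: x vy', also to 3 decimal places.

1 3.649 25.717 11.128
2 3.709 16.873 22.442
3 3.005 11.070 31.606
4 2.434 7.263 39.029
5 1.971 4.765 45.041
6 1.597 3.127 49.911
final: 49.911 6.344

Arc 1: start y=16.660, vy=13.330 → t=3.649, apex=25.717, x_land=11.128, impact vy=-22.462
  bounce: vy ← 0.81·22.462 = 18.195
Arc 2: start y=0.000, vy=18.195 → t=3.709, apex=16.873, x_land=22.442, impact vy=-18.195
  bounce: vy ← 0.81·18.195 = 14.738
Arc 3: start y=0.000, vy=14.738 → t=3.005, apex=11.070, x_land=31.606, impact vy=-14.738
  bounce: vy ← 0.81·14.738 = 11.937
Arc 4: start y=0.000, vy=11.937 → t=2.434, apex=7.263, x_land=39.029, impact vy=-11.937
  bounce: vy ← 0.81·11.937 = 9.669
Arc 5: start y=0.000, vy=9.669 → t=1.971, apex=4.765, x_land=45.041, impact vy=-9.669
  bounce: vy ← 0.81·9.669 = 7.832
Arc 6: start y=0.000, vy=7.832 → t=1.597, apex=3.127, x_land=49.911, impact vy=-7.832
  bounce: vy ← 0.81·7.832 = 6.344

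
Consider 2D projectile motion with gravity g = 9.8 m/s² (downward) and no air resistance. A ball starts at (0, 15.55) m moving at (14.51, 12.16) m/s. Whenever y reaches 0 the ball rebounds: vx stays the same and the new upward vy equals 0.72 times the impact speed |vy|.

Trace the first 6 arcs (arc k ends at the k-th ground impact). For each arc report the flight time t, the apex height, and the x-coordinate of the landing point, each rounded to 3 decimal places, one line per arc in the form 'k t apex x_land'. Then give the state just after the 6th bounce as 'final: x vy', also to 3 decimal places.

Arc 1: start y=15.550, vy=12.160 → t=3.412, apex=23.094, x_land=49.505, impact vy=-21.275
  bounce: vy ← 0.72·21.275 = 15.318
Arc 2: start y=0.000, vy=15.318 → t=3.126, apex=11.972, x_land=94.866, impact vy=-15.318
  bounce: vy ← 0.72·15.318 = 11.029
Arc 3: start y=0.000, vy=11.029 → t=2.251, apex=6.206, x_land=127.526, impact vy=-11.029
  bounce: vy ← 0.72·11.029 = 7.941
Arc 4: start y=0.000, vy=7.941 → t=1.621, apex=3.217, x_land=151.041, impact vy=-7.941
  bounce: vy ← 0.72·7.941 = 5.718
Arc 5: start y=0.000, vy=5.718 → t=1.167, apex=1.668, x_land=167.972, impact vy=-5.718
  bounce: vy ← 0.72·5.718 = 4.117
Arc 6: start y=0.000, vy=4.117 → t=0.840, apex=0.865, x_land=180.162, impact vy=-4.117
  bounce: vy ← 0.72·4.117 = 2.964

1 3.412 23.094 49.505
2 3.126 11.972 94.866
3 2.251 6.206 127.526
4 1.621 3.217 151.041
5 1.167 1.668 167.972
6 0.840 0.865 180.162
final: 180.162 2.964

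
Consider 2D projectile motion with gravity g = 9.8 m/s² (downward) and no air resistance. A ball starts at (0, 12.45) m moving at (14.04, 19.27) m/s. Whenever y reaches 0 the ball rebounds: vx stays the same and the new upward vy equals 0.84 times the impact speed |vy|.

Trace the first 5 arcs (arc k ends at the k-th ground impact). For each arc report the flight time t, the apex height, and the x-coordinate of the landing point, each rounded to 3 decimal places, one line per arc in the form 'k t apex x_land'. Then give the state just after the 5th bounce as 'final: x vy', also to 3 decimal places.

Arc 1: start y=12.450, vy=19.270 → t=4.498, apex=31.396, x_land=63.146, impact vy=-24.806
  bounce: vy ← 0.84·24.806 = 20.837
Arc 2: start y=0.000, vy=20.837 → t=4.253, apex=22.153, x_land=122.851, impact vy=-20.837
  bounce: vy ← 0.84·20.837 = 17.503
Arc 3: start y=0.000, vy=17.503 → t=3.572, apex=15.631, x_land=173.004, impact vy=-17.503
  bounce: vy ← 0.84·17.503 = 14.703
Arc 4: start y=0.000, vy=14.703 → t=3.001, apex=11.029, x_land=215.132, impact vy=-14.703
  bounce: vy ← 0.84·14.703 = 12.350
Arc 5: start y=0.000, vy=12.350 → t=2.520, apex=7.782, x_land=250.519, impact vy=-12.350
  bounce: vy ← 0.84·12.350 = 10.374

1 4.498 31.396 63.146
2 4.253 22.153 122.851
3 3.572 15.631 173.004
4 3.001 11.029 215.132
5 2.520 7.782 250.519
final: 250.519 10.374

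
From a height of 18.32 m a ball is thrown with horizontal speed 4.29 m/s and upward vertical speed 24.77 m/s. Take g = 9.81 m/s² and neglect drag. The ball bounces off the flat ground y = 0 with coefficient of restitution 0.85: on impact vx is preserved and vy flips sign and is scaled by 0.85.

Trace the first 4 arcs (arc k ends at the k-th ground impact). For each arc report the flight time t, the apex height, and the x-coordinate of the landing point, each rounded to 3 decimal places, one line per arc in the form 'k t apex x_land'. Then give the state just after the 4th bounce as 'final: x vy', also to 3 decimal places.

Arc 1: start y=18.320, vy=24.770 → t=5.705, apex=49.592, x_land=24.473, impact vy=-31.193
  bounce: vy ← 0.85·31.193 = 26.514
Arc 2: start y=0.000, vy=26.514 → t=5.405, apex=35.830, x_land=47.663, impact vy=-26.514
  bounce: vy ← 0.85·26.514 = 22.537
Arc 3: start y=0.000, vy=22.537 → t=4.595, apex=25.887, x_land=67.374, impact vy=-22.537
  bounce: vy ← 0.85·22.537 = 19.156
Arc 4: start y=0.000, vy=19.156 → t=3.905, apex=18.704, x_land=84.128, impact vy=-19.156
  bounce: vy ← 0.85·19.156 = 16.283

1 5.705 49.592 24.473
2 5.405 35.830 47.663
3 4.595 25.887 67.374
4 3.905 18.704 84.128
final: 84.128 16.283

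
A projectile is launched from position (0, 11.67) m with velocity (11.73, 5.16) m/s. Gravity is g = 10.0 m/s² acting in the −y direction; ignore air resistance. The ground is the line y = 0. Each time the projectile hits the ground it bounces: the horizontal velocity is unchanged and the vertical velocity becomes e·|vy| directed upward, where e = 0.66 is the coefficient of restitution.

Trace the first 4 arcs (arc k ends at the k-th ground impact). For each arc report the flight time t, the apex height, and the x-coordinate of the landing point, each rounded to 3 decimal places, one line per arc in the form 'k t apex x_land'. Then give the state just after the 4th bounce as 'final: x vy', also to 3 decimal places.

Arc 1: start y=11.670, vy=5.160 → t=2.129, apex=13.001, x_land=24.968, impact vy=-16.125
  bounce: vy ← 0.66·16.125 = 10.643
Arc 2: start y=0.000, vy=10.643 → t=2.129, apex=5.663, x_land=49.935, impact vy=-10.643
  bounce: vy ← 0.66·10.643 = 7.024
Arc 3: start y=0.000, vy=7.024 → t=1.405, apex=2.467, x_land=66.414, impact vy=-7.024
  bounce: vy ← 0.66·7.024 = 4.636
Arc 4: start y=0.000, vy=4.636 → t=0.927, apex=1.075, x_land=77.290, impact vy=-4.636
  bounce: vy ← 0.66·4.636 = 3.060

1 2.129 13.001 24.968
2 2.129 5.663 49.935
3 1.405 2.467 66.414
4 0.927 1.075 77.290
final: 77.290 3.060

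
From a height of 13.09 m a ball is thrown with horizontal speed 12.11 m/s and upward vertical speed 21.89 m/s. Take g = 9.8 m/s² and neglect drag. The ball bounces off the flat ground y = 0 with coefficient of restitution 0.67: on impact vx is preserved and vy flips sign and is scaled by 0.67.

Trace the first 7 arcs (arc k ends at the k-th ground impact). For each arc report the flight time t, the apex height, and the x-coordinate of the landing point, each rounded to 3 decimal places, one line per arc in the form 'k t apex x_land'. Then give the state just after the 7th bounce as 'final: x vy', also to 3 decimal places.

Arc 1: start y=13.090, vy=21.890 → t=5.001, apex=37.538, x_land=60.568, impact vy=-27.124
  bounce: vy ← 0.67·27.124 = 18.173
Arc 2: start y=0.000, vy=18.173 → t=3.709, apex=16.851, x_land=105.482, impact vy=-18.173
  bounce: vy ← 0.67·18.173 = 12.176
Arc 3: start y=0.000, vy=12.176 → t=2.485, apex=7.564, x_land=135.575, impact vy=-12.176
  bounce: vy ← 0.67·12.176 = 8.158
Arc 4: start y=0.000, vy=8.158 → t=1.665, apex=3.396, x_land=155.737, impact vy=-8.158
  bounce: vy ← 0.67·8.158 = 5.466
Arc 5: start y=0.000, vy=5.466 → t=1.115, apex=1.524, x_land=169.245, impact vy=-5.466
  bounce: vy ← 0.67·5.466 = 3.662
Arc 6: start y=0.000, vy=3.662 → t=0.747, apex=0.684, x_land=178.296, impact vy=-3.662
  bounce: vy ← 0.67·3.662 = 2.454
Arc 7: start y=0.000, vy=2.454 → t=0.501, apex=0.307, x_land=184.360, impact vy=-2.454
  bounce: vy ← 0.67·2.454 = 1.644

1 5.001 37.538 60.568
2 3.709 16.851 105.482
3 2.485 7.564 135.575
4 1.665 3.396 155.737
5 1.115 1.524 169.245
6 0.747 0.684 178.296
7 0.501 0.307 184.360
final: 184.360 1.644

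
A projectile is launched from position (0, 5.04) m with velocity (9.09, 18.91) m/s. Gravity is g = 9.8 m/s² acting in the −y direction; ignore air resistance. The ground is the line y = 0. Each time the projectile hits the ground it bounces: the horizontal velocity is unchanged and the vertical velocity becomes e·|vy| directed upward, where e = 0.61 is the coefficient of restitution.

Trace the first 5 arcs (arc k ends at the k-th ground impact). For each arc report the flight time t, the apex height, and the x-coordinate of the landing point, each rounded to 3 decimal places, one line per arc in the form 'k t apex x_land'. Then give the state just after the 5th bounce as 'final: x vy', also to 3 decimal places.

Arc 1: start y=5.040, vy=18.910 → t=4.109, apex=23.284, x_land=37.355, impact vy=-21.363
  bounce: vy ← 0.61·21.363 = 13.031
Arc 2: start y=0.000, vy=13.031 → t=2.659, apex=8.664, x_land=61.530, impact vy=-13.031
  bounce: vy ← 0.61·13.031 = 7.949
Arc 3: start y=0.000, vy=7.949 → t=1.622, apex=3.224, x_land=76.276, impact vy=-7.949
  bounce: vy ← 0.61·7.949 = 4.849
Arc 4: start y=0.000, vy=4.849 → t=0.990, apex=1.200, x_land=85.271, impact vy=-4.849
  bounce: vy ← 0.61·4.849 = 2.958
Arc 5: start y=0.000, vy=2.958 → t=0.604, apex=0.446, x_land=90.759, impact vy=-2.958
  bounce: vy ← 0.61·2.958 = 1.804

1 4.109 23.284 37.355
2 2.659 8.664 61.530
3 1.622 3.224 76.276
4 0.990 1.200 85.271
5 0.604 0.446 90.759
final: 90.759 1.804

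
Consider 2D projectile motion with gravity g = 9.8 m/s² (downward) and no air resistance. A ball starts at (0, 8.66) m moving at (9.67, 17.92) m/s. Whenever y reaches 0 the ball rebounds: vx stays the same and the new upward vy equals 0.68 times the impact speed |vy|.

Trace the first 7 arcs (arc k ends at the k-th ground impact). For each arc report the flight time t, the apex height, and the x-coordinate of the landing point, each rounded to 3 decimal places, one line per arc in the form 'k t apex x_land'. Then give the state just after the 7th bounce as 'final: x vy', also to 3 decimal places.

Arc 1: start y=8.660, vy=17.920 → t=4.089, apex=25.044, x_land=39.544, impact vy=-22.155
  bounce: vy ← 0.68·22.155 = 15.066
Arc 2: start y=0.000, vy=15.066 → t=3.075, apex=11.580, x_land=69.275, impact vy=-15.066
  bounce: vy ← 0.68·15.066 = 10.245
Arc 3: start y=0.000, vy=10.245 → t=2.091, apex=5.355, x_land=89.493, impact vy=-10.245
  bounce: vy ← 0.68·10.245 = 6.966
Arc 4: start y=0.000, vy=6.966 → t=1.422, apex=2.476, x_land=103.241, impact vy=-6.966
  bounce: vy ← 0.68·6.966 = 4.737
Arc 5: start y=0.000, vy=4.737 → t=0.967, apex=1.145, x_land=112.590, impact vy=-4.737
  bounce: vy ← 0.68·4.737 = 3.221
Arc 6: start y=0.000, vy=3.221 → t=0.657, apex=0.529, x_land=118.947, impact vy=-3.221
  bounce: vy ← 0.68·3.221 = 2.190
Arc 7: start y=0.000, vy=2.190 → t=0.447, apex=0.245, x_land=123.269, impact vy=-2.190
  bounce: vy ← 0.68·2.190 = 1.490

1 4.089 25.044 39.544
2 3.075 11.580 69.275
3 2.091 5.355 89.493
4 1.422 2.476 103.241
5 0.967 1.145 112.590
6 0.657 0.529 118.947
7 0.447 0.245 123.269
final: 123.269 1.490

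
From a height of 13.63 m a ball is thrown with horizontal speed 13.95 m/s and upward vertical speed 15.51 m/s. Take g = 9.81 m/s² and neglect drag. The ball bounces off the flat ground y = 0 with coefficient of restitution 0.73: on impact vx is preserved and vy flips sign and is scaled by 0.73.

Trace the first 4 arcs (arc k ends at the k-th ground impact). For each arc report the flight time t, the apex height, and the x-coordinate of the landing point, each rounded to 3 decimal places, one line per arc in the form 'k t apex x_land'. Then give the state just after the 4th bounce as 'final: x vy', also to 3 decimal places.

1 3.879 25.891 54.106
2 3.354 13.797 100.899
3 2.449 7.353 135.058
4 1.788 3.918 159.994
final: 159.994 6.401

Arc 1: start y=13.630, vy=15.510 → t=3.879, apex=25.891, x_land=54.106, impact vy=-22.538
  bounce: vy ← 0.73·22.538 = 16.453
Arc 2: start y=0.000, vy=16.453 → t=3.354, apex=13.797, x_land=100.899, impact vy=-16.453
  bounce: vy ← 0.73·16.453 = 12.011
Arc 3: start y=0.000, vy=12.011 → t=2.449, apex=7.353, x_land=135.058, impact vy=-12.011
  bounce: vy ← 0.73·12.011 = 8.768
Arc 4: start y=0.000, vy=8.768 → t=1.788, apex=3.918, x_land=159.994, impact vy=-8.768
  bounce: vy ← 0.73·8.768 = 6.401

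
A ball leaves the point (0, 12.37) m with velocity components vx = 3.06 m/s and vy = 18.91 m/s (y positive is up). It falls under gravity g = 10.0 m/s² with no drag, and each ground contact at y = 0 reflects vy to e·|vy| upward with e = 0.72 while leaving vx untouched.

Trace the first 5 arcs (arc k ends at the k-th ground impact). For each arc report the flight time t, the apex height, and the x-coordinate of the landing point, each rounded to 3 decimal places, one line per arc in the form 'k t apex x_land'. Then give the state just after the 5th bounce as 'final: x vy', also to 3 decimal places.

1 4.351 30.249 13.313
2 3.542 15.681 24.151
3 2.550 8.129 31.955
4 1.836 4.214 37.573
5 1.322 2.185 41.619
final: 41.619 4.759

Arc 1: start y=12.370, vy=18.910 → t=4.351, apex=30.249, x_land=13.313, impact vy=-24.597
  bounce: vy ← 0.72·24.597 = 17.709
Arc 2: start y=0.000, vy=17.709 → t=3.542, apex=15.681, x_land=24.151, impact vy=-17.709
  bounce: vy ← 0.72·17.709 = 12.751
Arc 3: start y=0.000, vy=12.751 → t=2.550, apex=8.129, x_land=31.955, impact vy=-12.751
  bounce: vy ← 0.72·12.751 = 9.181
Arc 4: start y=0.000, vy=9.181 → t=1.836, apex=4.214, x_land=37.573, impact vy=-9.181
  bounce: vy ← 0.72·9.181 = 6.610
Arc 5: start y=0.000, vy=6.610 → t=1.322, apex=2.185, x_land=41.619, impact vy=-6.610
  bounce: vy ← 0.72·6.610 = 4.759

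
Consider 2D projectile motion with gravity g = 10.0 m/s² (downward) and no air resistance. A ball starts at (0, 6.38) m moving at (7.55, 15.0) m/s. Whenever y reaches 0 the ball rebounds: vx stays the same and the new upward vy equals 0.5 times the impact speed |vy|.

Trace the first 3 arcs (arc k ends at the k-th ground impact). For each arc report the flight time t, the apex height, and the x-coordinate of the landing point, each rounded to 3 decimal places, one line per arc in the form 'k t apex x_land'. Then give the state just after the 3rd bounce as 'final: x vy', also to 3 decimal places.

Arc 1: start y=6.380, vy=15.000 → t=3.378, apex=17.630, x_land=25.502, impact vy=-18.778
  bounce: vy ← 0.5·18.778 = 9.389
Arc 2: start y=0.000, vy=9.389 → t=1.878, apex=4.408, x_land=39.679, impact vy=-9.389
  bounce: vy ← 0.5·9.389 = 4.694
Arc 3: start y=0.000, vy=4.694 → t=0.939, apex=1.102, x_land=46.768, impact vy=-4.694
  bounce: vy ← 0.5·4.694 = 2.347

1 3.378 17.630 25.502
2 1.878 4.408 39.679
3 0.939 1.102 46.768
final: 46.768 2.347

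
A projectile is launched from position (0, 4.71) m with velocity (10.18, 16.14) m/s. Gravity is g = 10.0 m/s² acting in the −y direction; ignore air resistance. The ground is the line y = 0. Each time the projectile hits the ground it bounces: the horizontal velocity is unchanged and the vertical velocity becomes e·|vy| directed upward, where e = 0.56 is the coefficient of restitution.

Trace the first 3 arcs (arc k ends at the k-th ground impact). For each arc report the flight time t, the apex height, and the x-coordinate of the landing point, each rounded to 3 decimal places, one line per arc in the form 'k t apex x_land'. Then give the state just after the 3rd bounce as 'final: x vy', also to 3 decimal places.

1 3.497 17.735 35.603
2 2.109 5.562 57.076
3 1.181 1.744 69.101
final: 69.101 3.307

Arc 1: start y=4.710, vy=16.140 → t=3.497, apex=17.735, x_land=35.603, impact vy=-18.833
  bounce: vy ← 0.56·18.833 = 10.547
Arc 2: start y=0.000, vy=10.547 → t=2.109, apex=5.562, x_land=57.076, impact vy=-10.547
  bounce: vy ← 0.56·10.547 = 5.906
Arc 3: start y=0.000, vy=5.906 → t=1.181, apex=1.744, x_land=69.101, impact vy=-5.906
  bounce: vy ← 0.56·5.906 = 3.307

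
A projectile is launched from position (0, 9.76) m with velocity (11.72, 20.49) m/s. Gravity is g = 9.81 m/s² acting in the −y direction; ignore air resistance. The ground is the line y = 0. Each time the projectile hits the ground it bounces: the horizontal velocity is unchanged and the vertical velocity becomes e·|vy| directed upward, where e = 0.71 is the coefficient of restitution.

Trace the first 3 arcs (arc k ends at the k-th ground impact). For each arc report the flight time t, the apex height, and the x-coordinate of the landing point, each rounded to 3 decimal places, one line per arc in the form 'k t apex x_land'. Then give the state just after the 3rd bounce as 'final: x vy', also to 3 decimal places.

Arc 1: start y=9.760, vy=20.490 → t=4.609, apex=31.159, x_land=54.018, impact vy=-24.725
  bounce: vy ← 0.71·24.725 = 17.555
Arc 2: start y=0.000, vy=17.555 → t=3.579, apex=15.707, x_land=95.964, impact vy=-17.555
  bounce: vy ← 0.71·17.555 = 12.464
Arc 3: start y=0.000, vy=12.464 → t=2.541, apex=7.918, x_land=125.745, impact vy=-12.464
  bounce: vy ← 0.71·12.464 = 8.849

1 4.609 31.159 54.018
2 3.579 15.707 95.964
3 2.541 7.918 125.745
final: 125.745 8.849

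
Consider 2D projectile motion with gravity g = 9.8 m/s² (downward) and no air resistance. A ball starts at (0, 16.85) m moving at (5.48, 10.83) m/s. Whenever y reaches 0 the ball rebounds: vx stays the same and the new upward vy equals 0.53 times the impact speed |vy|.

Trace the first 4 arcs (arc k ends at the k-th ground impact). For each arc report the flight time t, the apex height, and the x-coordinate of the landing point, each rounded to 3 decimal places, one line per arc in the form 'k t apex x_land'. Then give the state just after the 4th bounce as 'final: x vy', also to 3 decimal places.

1 3.264 22.834 17.886
2 2.288 6.414 30.425
3 1.213 1.802 37.071
4 0.643 0.506 40.593
final: 40.593 1.669

Arc 1: start y=16.850, vy=10.830 → t=3.264, apex=22.834, x_land=17.886, impact vy=-21.155
  bounce: vy ← 0.53·21.155 = 11.212
Arc 2: start y=0.000, vy=11.212 → t=2.288, apex=6.414, x_land=30.425, impact vy=-11.212
  bounce: vy ← 0.53·11.212 = 5.943
Arc 3: start y=0.000, vy=5.943 → t=1.213, apex=1.802, x_land=37.071, impact vy=-5.943
  bounce: vy ← 0.53·5.943 = 3.150
Arc 4: start y=0.000, vy=3.150 → t=0.643, apex=0.506, x_land=40.593, impact vy=-3.150
  bounce: vy ← 0.53·3.150 = 1.669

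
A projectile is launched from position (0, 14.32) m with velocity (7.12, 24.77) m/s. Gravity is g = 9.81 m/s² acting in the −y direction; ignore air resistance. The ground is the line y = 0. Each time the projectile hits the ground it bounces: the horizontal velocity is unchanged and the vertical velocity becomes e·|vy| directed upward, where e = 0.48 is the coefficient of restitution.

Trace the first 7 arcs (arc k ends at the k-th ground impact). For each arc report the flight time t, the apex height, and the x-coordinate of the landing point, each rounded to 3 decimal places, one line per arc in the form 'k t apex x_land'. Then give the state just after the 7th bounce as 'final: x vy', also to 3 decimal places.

1 5.574 45.592 39.685
2 2.927 10.504 60.524
3 1.405 2.420 70.527
4 0.674 0.558 75.328
5 0.324 0.128 77.633
6 0.155 0.030 78.739
7 0.075 0.007 79.270
final: 79.270 0.176

Arc 1: start y=14.320, vy=24.770 → t=5.574, apex=45.592, x_land=39.685, impact vy=-29.908
  bounce: vy ← 0.48·29.908 = 14.356
Arc 2: start y=0.000, vy=14.356 → t=2.927, apex=10.504, x_land=60.524, impact vy=-14.356
  bounce: vy ← 0.48·14.356 = 6.891
Arc 3: start y=0.000, vy=6.891 → t=1.405, apex=2.420, x_land=70.527, impact vy=-6.891
  bounce: vy ← 0.48·6.891 = 3.308
Arc 4: start y=0.000, vy=3.308 → t=0.674, apex=0.558, x_land=75.328, impact vy=-3.308
  bounce: vy ← 0.48·3.308 = 1.588
Arc 5: start y=0.000, vy=1.588 → t=0.324, apex=0.128, x_land=77.633, impact vy=-1.588
  bounce: vy ← 0.48·1.588 = 0.762
Arc 6: start y=0.000, vy=0.762 → t=0.155, apex=0.030, x_land=78.739, impact vy=-0.762
  bounce: vy ← 0.48·0.762 = 0.366
Arc 7: start y=0.000, vy=0.366 → t=0.075, apex=0.007, x_land=79.270, impact vy=-0.366
  bounce: vy ← 0.48·0.366 = 0.176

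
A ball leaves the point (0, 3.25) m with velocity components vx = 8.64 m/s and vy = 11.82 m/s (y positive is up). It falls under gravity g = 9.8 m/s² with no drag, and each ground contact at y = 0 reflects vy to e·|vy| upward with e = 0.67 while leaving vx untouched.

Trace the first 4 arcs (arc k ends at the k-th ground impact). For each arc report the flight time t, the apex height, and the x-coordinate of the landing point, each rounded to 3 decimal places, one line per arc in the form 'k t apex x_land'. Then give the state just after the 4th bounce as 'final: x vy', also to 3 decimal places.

Arc 1: start y=3.250, vy=11.820 → t=2.661, apex=10.378, x_land=22.995, impact vy=-14.262
  bounce: vy ← 0.67·14.262 = 9.556
Arc 2: start y=0.000, vy=9.556 → t=1.950, apex=4.659, x_land=39.844, impact vy=-9.556
  bounce: vy ← 0.67·9.556 = 6.402
Arc 3: start y=0.000, vy=6.402 → t=1.307, apex=2.091, x_land=51.133, impact vy=-6.402
  bounce: vy ← 0.67·6.402 = 4.290
Arc 4: start y=0.000, vy=4.290 → t=0.875, apex=0.939, x_land=58.697, impact vy=-4.290
  bounce: vy ← 0.67·4.290 = 2.874

1 2.661 10.378 22.995
2 1.950 4.659 39.844
3 1.307 2.091 51.133
4 0.875 0.939 58.697
final: 58.697 2.874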